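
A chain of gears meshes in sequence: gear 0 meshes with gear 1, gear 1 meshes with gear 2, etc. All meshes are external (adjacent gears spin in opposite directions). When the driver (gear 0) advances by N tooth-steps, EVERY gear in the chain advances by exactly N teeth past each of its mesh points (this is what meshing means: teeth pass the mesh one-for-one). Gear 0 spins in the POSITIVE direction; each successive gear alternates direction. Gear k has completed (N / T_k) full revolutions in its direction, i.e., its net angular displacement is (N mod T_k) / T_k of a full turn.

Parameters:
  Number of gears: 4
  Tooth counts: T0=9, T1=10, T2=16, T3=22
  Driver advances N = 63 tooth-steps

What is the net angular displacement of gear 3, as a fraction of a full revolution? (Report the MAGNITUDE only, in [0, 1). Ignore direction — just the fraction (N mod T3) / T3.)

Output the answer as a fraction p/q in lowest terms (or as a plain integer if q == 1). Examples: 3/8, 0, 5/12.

Answer: 19/22

Derivation:
Chain of 4 gears, tooth counts: [9, 10, 16, 22]
  gear 0: T0=9, direction=positive, advance = 63 mod 9 = 0 teeth = 0/9 turn
  gear 1: T1=10, direction=negative, advance = 63 mod 10 = 3 teeth = 3/10 turn
  gear 2: T2=16, direction=positive, advance = 63 mod 16 = 15 teeth = 15/16 turn
  gear 3: T3=22, direction=negative, advance = 63 mod 22 = 19 teeth = 19/22 turn
Gear 3: 63 mod 22 = 19
Fraction = 19 / 22 = 19/22 (gcd(19,22)=1) = 19/22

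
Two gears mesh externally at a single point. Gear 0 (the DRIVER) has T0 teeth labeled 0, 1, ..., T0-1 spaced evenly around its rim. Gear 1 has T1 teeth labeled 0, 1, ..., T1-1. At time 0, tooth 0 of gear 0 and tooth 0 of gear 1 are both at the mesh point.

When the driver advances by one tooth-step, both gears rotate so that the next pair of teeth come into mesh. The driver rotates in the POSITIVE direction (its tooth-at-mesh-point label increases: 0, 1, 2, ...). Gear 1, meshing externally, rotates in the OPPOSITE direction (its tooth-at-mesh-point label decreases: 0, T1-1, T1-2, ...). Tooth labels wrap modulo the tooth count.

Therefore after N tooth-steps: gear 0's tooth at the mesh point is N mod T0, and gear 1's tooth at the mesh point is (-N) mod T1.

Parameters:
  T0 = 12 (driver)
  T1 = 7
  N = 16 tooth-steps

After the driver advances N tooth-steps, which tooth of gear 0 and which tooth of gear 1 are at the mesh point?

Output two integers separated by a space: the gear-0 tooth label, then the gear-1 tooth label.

Answer: 4 5

Derivation:
Gear 0 (driver, T0=12): tooth at mesh = N mod T0
  16 = 1 * 12 + 4, so 16 mod 12 = 4
  gear 0 tooth = 4
Gear 1 (driven, T1=7): tooth at mesh = (-N) mod T1
  16 = 2 * 7 + 2, so 16 mod 7 = 2
  (-16) mod 7 = (-2) mod 7 = 7 - 2 = 5
Mesh after 16 steps: gear-0 tooth 4 meets gear-1 tooth 5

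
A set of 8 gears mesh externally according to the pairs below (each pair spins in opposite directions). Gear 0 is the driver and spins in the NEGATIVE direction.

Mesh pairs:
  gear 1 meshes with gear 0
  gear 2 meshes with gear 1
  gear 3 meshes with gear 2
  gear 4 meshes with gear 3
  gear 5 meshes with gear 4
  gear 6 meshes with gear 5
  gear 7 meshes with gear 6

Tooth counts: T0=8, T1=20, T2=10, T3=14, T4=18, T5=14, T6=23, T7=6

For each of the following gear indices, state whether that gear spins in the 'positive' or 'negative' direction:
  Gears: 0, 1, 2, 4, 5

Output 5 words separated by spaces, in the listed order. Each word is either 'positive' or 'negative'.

Gear 0 (driver): negative (depth 0)
  gear 1: meshes with gear 0 -> depth 1 -> positive (opposite of gear 0)
  gear 2: meshes with gear 1 -> depth 2 -> negative (opposite of gear 1)
  gear 3: meshes with gear 2 -> depth 3 -> positive (opposite of gear 2)
  gear 4: meshes with gear 3 -> depth 4 -> negative (opposite of gear 3)
  gear 5: meshes with gear 4 -> depth 5 -> positive (opposite of gear 4)
  gear 6: meshes with gear 5 -> depth 6 -> negative (opposite of gear 5)
  gear 7: meshes with gear 6 -> depth 7 -> positive (opposite of gear 6)
Queried indices 0, 1, 2, 4, 5 -> negative, positive, negative, negative, positive

Answer: negative positive negative negative positive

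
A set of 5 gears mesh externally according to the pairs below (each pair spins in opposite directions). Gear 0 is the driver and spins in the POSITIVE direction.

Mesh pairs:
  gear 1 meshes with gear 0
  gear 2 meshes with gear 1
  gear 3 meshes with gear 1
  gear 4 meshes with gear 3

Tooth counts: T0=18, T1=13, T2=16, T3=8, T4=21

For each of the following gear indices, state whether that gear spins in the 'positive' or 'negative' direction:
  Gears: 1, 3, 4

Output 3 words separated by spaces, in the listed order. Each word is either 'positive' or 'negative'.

Answer: negative positive negative

Derivation:
Gear 0 (driver): positive (depth 0)
  gear 1: meshes with gear 0 -> depth 1 -> negative (opposite of gear 0)
  gear 2: meshes with gear 1 -> depth 2 -> positive (opposite of gear 1)
  gear 3: meshes with gear 1 -> depth 2 -> positive (opposite of gear 1)
  gear 4: meshes with gear 3 -> depth 3 -> negative (opposite of gear 3)
Queried indices 1, 3, 4 -> negative, positive, negative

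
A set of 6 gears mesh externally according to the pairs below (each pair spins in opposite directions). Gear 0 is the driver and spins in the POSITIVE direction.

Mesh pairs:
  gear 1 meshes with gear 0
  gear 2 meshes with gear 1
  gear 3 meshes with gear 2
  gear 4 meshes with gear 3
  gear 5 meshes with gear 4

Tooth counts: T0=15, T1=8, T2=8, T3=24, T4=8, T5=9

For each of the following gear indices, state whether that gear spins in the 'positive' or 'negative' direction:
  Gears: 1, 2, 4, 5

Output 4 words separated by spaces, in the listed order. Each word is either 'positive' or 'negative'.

Gear 0 (driver): positive (depth 0)
  gear 1: meshes with gear 0 -> depth 1 -> negative (opposite of gear 0)
  gear 2: meshes with gear 1 -> depth 2 -> positive (opposite of gear 1)
  gear 3: meshes with gear 2 -> depth 3 -> negative (opposite of gear 2)
  gear 4: meshes with gear 3 -> depth 4 -> positive (opposite of gear 3)
  gear 5: meshes with gear 4 -> depth 5 -> negative (opposite of gear 4)
Queried indices 1, 2, 4, 5 -> negative, positive, positive, negative

Answer: negative positive positive negative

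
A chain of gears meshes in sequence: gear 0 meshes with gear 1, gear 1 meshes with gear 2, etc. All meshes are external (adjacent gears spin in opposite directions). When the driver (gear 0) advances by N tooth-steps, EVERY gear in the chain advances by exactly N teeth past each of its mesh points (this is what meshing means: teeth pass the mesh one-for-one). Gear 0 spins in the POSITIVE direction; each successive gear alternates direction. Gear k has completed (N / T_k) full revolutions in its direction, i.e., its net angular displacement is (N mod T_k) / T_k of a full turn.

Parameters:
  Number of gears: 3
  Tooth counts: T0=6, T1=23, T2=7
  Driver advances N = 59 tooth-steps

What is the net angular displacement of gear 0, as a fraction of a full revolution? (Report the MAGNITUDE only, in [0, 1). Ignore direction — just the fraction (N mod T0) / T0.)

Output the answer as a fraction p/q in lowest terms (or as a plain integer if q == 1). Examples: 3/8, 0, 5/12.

Answer: 5/6

Derivation:
Chain of 3 gears, tooth counts: [6, 23, 7]
  gear 0: T0=6, direction=positive, advance = 59 mod 6 = 5 teeth = 5/6 turn
  gear 1: T1=23, direction=negative, advance = 59 mod 23 = 13 teeth = 13/23 turn
  gear 2: T2=7, direction=positive, advance = 59 mod 7 = 3 teeth = 3/7 turn
Gear 0: 59 mod 6 = 5
Fraction = 5 / 6 = 5/6 (gcd(5,6)=1) = 5/6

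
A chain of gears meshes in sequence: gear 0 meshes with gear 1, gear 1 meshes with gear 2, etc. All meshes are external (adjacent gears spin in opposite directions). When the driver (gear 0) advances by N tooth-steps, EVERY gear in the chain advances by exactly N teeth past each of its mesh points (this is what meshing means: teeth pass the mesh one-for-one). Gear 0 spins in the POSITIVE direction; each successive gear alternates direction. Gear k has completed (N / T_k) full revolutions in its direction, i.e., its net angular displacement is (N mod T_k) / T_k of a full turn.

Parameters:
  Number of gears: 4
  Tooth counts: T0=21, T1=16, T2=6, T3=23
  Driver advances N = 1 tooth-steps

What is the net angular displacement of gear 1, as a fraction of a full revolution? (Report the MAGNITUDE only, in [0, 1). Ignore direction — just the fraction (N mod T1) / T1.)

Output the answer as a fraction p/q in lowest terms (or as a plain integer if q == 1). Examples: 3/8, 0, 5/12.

Answer: 1/16

Derivation:
Chain of 4 gears, tooth counts: [21, 16, 6, 23]
  gear 0: T0=21, direction=positive, advance = 1 mod 21 = 1 teeth = 1/21 turn
  gear 1: T1=16, direction=negative, advance = 1 mod 16 = 1 teeth = 1/16 turn
  gear 2: T2=6, direction=positive, advance = 1 mod 6 = 1 teeth = 1/6 turn
  gear 3: T3=23, direction=negative, advance = 1 mod 23 = 1 teeth = 1/23 turn
Gear 1: 1 mod 16 = 1
Fraction = 1 / 16 = 1/16 (gcd(1,16)=1) = 1/16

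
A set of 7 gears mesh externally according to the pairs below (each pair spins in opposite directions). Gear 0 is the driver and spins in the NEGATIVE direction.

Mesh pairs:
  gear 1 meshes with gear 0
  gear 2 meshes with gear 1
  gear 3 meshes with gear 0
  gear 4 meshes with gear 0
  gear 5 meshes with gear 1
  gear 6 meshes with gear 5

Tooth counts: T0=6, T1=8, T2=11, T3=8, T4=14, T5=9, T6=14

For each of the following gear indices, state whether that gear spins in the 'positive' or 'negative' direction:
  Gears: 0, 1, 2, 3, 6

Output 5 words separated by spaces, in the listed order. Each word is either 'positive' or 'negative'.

Gear 0 (driver): negative (depth 0)
  gear 1: meshes with gear 0 -> depth 1 -> positive (opposite of gear 0)
  gear 2: meshes with gear 1 -> depth 2 -> negative (opposite of gear 1)
  gear 3: meshes with gear 0 -> depth 1 -> positive (opposite of gear 0)
  gear 4: meshes with gear 0 -> depth 1 -> positive (opposite of gear 0)
  gear 5: meshes with gear 1 -> depth 2 -> negative (opposite of gear 1)
  gear 6: meshes with gear 5 -> depth 3 -> positive (opposite of gear 5)
Queried indices 0, 1, 2, 3, 6 -> negative, positive, negative, positive, positive

Answer: negative positive negative positive positive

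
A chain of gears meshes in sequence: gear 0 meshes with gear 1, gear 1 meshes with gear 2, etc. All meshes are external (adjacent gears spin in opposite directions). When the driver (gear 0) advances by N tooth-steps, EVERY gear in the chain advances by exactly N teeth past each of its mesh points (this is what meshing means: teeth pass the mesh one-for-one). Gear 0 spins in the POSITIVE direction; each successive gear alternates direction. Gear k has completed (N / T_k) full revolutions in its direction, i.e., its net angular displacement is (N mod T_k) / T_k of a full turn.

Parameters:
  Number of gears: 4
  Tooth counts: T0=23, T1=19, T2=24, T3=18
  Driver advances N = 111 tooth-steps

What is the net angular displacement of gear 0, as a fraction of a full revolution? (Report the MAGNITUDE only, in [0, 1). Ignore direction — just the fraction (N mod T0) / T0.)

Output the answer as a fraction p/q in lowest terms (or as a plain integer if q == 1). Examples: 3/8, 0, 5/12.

Chain of 4 gears, tooth counts: [23, 19, 24, 18]
  gear 0: T0=23, direction=positive, advance = 111 mod 23 = 19 teeth = 19/23 turn
  gear 1: T1=19, direction=negative, advance = 111 mod 19 = 16 teeth = 16/19 turn
  gear 2: T2=24, direction=positive, advance = 111 mod 24 = 15 teeth = 15/24 turn
  gear 3: T3=18, direction=negative, advance = 111 mod 18 = 3 teeth = 3/18 turn
Gear 0: 111 mod 23 = 19
Fraction = 19 / 23 = 19/23 (gcd(19,23)=1) = 19/23

Answer: 19/23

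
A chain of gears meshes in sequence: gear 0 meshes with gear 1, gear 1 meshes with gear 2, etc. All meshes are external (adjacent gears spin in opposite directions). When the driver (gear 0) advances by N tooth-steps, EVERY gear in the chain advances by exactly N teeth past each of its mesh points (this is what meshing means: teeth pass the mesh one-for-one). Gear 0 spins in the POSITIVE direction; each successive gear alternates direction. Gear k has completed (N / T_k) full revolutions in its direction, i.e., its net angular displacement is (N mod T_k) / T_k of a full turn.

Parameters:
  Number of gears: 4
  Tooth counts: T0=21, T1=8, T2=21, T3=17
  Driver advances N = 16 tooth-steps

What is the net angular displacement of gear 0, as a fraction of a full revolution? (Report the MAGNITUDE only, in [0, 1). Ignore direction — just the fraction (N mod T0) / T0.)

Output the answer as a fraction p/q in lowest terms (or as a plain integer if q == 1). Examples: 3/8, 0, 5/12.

Chain of 4 gears, tooth counts: [21, 8, 21, 17]
  gear 0: T0=21, direction=positive, advance = 16 mod 21 = 16 teeth = 16/21 turn
  gear 1: T1=8, direction=negative, advance = 16 mod 8 = 0 teeth = 0/8 turn
  gear 2: T2=21, direction=positive, advance = 16 mod 21 = 16 teeth = 16/21 turn
  gear 3: T3=17, direction=negative, advance = 16 mod 17 = 16 teeth = 16/17 turn
Gear 0: 16 mod 21 = 16
Fraction = 16 / 21 = 16/21 (gcd(16,21)=1) = 16/21

Answer: 16/21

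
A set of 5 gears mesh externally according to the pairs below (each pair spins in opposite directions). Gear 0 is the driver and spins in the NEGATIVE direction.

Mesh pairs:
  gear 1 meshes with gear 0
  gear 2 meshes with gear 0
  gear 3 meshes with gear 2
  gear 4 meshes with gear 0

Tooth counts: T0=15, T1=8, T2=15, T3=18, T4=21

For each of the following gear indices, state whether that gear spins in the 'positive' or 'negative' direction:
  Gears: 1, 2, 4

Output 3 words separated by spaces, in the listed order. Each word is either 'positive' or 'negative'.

Answer: positive positive positive

Derivation:
Gear 0 (driver): negative (depth 0)
  gear 1: meshes with gear 0 -> depth 1 -> positive (opposite of gear 0)
  gear 2: meshes with gear 0 -> depth 1 -> positive (opposite of gear 0)
  gear 3: meshes with gear 2 -> depth 2 -> negative (opposite of gear 2)
  gear 4: meshes with gear 0 -> depth 1 -> positive (opposite of gear 0)
Queried indices 1, 2, 4 -> positive, positive, positive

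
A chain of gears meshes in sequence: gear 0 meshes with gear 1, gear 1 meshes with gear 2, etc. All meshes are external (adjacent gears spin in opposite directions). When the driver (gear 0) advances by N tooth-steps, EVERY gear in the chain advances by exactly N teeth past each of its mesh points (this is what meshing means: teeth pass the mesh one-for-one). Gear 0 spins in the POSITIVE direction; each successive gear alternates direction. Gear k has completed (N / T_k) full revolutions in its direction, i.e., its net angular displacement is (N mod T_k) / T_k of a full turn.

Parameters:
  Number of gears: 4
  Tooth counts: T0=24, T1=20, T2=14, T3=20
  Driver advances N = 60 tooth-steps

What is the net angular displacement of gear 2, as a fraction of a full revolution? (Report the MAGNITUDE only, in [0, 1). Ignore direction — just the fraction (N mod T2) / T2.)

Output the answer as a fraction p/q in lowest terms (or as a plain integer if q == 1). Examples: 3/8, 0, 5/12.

Answer: 2/7

Derivation:
Chain of 4 gears, tooth counts: [24, 20, 14, 20]
  gear 0: T0=24, direction=positive, advance = 60 mod 24 = 12 teeth = 12/24 turn
  gear 1: T1=20, direction=negative, advance = 60 mod 20 = 0 teeth = 0/20 turn
  gear 2: T2=14, direction=positive, advance = 60 mod 14 = 4 teeth = 4/14 turn
  gear 3: T3=20, direction=negative, advance = 60 mod 20 = 0 teeth = 0/20 turn
Gear 2: 60 mod 14 = 4
Fraction = 4 / 14 = 2/7 (gcd(4,14)=2) = 2/7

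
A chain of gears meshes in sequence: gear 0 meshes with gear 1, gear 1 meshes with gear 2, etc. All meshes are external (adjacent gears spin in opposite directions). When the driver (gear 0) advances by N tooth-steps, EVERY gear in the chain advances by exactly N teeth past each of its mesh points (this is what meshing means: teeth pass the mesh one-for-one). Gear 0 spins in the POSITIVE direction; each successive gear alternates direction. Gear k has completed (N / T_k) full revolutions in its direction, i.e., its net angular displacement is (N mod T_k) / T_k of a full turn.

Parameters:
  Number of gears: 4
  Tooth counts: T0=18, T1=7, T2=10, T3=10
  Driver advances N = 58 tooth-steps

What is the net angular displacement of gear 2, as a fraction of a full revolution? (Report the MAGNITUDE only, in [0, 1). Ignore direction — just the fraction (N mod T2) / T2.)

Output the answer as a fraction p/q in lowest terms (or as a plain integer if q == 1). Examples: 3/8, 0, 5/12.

Chain of 4 gears, tooth counts: [18, 7, 10, 10]
  gear 0: T0=18, direction=positive, advance = 58 mod 18 = 4 teeth = 4/18 turn
  gear 1: T1=7, direction=negative, advance = 58 mod 7 = 2 teeth = 2/7 turn
  gear 2: T2=10, direction=positive, advance = 58 mod 10 = 8 teeth = 8/10 turn
  gear 3: T3=10, direction=negative, advance = 58 mod 10 = 8 teeth = 8/10 turn
Gear 2: 58 mod 10 = 8
Fraction = 8 / 10 = 4/5 (gcd(8,10)=2) = 4/5

Answer: 4/5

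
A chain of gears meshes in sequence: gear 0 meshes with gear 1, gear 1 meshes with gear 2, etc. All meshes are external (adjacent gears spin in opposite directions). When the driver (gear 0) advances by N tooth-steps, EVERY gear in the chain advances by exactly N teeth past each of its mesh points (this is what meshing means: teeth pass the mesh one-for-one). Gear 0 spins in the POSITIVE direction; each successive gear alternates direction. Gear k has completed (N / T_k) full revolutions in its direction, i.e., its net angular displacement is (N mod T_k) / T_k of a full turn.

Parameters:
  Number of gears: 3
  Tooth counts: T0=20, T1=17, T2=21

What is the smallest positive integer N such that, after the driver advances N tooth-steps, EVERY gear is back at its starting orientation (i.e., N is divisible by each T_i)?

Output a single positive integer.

Answer: 7140

Derivation:
Gear k returns to start when N is a multiple of T_k.
All gears at start simultaneously when N is a common multiple of [20, 17, 21]; the smallest such N is lcm(20, 17, 21).
Start: lcm = T0 = 20
Fold in T1=17: gcd(20, 17) = 1; lcm(20, 17) = 20 * 17 / 1 = 340 / 1 = 340
Fold in T2=21: gcd(340, 21) = 1; lcm(340, 21) = 340 * 21 / 1 = 7140 / 1 = 7140
Full cycle length = 7140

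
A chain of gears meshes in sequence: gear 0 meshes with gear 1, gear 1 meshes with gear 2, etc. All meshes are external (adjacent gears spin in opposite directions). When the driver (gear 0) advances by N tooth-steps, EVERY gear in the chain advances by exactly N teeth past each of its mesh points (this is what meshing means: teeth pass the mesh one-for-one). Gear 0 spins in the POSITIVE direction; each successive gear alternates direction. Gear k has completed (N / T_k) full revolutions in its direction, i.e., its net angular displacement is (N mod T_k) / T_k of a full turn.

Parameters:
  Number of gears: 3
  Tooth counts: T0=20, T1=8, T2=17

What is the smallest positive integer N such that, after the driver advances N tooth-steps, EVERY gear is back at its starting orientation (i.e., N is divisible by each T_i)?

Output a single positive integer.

Answer: 680

Derivation:
Gear k returns to start when N is a multiple of T_k.
All gears at start simultaneously when N is a common multiple of [20, 8, 17]; the smallest such N is lcm(20, 8, 17).
Start: lcm = T0 = 20
Fold in T1=8: gcd(20, 8) = 4; lcm(20, 8) = 20 * 8 / 4 = 160 / 4 = 40
Fold in T2=17: gcd(40, 17) = 1; lcm(40, 17) = 40 * 17 / 1 = 680 / 1 = 680
Full cycle length = 680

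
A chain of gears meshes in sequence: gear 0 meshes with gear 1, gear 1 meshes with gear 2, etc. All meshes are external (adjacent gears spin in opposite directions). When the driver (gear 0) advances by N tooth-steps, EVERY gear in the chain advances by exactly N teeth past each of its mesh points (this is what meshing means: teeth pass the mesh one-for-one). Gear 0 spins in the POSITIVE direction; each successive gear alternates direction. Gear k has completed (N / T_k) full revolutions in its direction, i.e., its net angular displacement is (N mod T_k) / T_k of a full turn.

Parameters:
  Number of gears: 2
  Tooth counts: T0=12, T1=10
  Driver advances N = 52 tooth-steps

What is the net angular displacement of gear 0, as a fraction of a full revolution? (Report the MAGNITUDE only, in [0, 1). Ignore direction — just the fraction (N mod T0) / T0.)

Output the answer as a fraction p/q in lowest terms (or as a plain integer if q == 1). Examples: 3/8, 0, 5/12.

Answer: 1/3

Derivation:
Chain of 2 gears, tooth counts: [12, 10]
  gear 0: T0=12, direction=positive, advance = 52 mod 12 = 4 teeth = 4/12 turn
  gear 1: T1=10, direction=negative, advance = 52 mod 10 = 2 teeth = 2/10 turn
Gear 0: 52 mod 12 = 4
Fraction = 4 / 12 = 1/3 (gcd(4,12)=4) = 1/3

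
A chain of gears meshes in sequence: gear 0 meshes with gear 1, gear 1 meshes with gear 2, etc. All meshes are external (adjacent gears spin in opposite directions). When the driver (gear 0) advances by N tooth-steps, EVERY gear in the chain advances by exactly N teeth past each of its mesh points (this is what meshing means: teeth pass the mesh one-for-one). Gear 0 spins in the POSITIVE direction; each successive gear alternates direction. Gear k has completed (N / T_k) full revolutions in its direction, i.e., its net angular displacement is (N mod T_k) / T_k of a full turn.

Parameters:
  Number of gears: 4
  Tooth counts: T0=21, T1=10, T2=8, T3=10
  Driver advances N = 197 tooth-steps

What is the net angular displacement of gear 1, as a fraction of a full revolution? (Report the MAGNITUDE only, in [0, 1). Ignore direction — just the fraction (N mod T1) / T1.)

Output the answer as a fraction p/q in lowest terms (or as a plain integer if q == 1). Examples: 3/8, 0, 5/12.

Answer: 7/10

Derivation:
Chain of 4 gears, tooth counts: [21, 10, 8, 10]
  gear 0: T0=21, direction=positive, advance = 197 mod 21 = 8 teeth = 8/21 turn
  gear 1: T1=10, direction=negative, advance = 197 mod 10 = 7 teeth = 7/10 turn
  gear 2: T2=8, direction=positive, advance = 197 mod 8 = 5 teeth = 5/8 turn
  gear 3: T3=10, direction=negative, advance = 197 mod 10 = 7 teeth = 7/10 turn
Gear 1: 197 mod 10 = 7
Fraction = 7 / 10 = 7/10 (gcd(7,10)=1) = 7/10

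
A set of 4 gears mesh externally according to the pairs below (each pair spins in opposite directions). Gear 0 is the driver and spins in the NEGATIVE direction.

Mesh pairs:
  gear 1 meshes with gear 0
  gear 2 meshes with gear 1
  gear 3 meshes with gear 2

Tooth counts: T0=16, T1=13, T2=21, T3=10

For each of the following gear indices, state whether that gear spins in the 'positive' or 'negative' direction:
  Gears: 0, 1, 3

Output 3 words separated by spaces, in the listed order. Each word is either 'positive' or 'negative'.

Answer: negative positive positive

Derivation:
Gear 0 (driver): negative (depth 0)
  gear 1: meshes with gear 0 -> depth 1 -> positive (opposite of gear 0)
  gear 2: meshes with gear 1 -> depth 2 -> negative (opposite of gear 1)
  gear 3: meshes with gear 2 -> depth 3 -> positive (opposite of gear 2)
Queried indices 0, 1, 3 -> negative, positive, positive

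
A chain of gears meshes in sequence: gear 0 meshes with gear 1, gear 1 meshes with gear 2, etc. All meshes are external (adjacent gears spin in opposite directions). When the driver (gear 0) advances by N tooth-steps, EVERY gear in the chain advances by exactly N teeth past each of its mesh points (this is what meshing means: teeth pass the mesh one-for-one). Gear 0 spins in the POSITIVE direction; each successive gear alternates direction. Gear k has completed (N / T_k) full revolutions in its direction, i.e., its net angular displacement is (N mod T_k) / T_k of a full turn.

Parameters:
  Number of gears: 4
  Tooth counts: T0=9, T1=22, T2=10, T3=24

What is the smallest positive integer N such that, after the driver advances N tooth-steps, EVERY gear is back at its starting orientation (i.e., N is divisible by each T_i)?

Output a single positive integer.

Gear k returns to start when N is a multiple of T_k.
All gears at start simultaneously when N is a common multiple of [9, 22, 10, 24]; the smallest such N is lcm(9, 22, 10, 24).
Start: lcm = T0 = 9
Fold in T1=22: gcd(9, 22) = 1; lcm(9, 22) = 9 * 22 / 1 = 198 / 1 = 198
Fold in T2=10: gcd(198, 10) = 2; lcm(198, 10) = 198 * 10 / 2 = 1980 / 2 = 990
Fold in T3=24: gcd(990, 24) = 6; lcm(990, 24) = 990 * 24 / 6 = 23760 / 6 = 3960
Full cycle length = 3960

Answer: 3960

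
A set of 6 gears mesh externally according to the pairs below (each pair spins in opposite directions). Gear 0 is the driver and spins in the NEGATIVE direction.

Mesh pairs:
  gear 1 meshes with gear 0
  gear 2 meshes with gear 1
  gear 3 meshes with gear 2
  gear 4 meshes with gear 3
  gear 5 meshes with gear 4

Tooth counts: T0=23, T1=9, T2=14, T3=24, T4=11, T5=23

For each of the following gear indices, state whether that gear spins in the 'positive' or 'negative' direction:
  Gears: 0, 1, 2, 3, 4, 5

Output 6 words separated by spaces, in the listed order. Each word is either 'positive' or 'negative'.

Answer: negative positive negative positive negative positive

Derivation:
Gear 0 (driver): negative (depth 0)
  gear 1: meshes with gear 0 -> depth 1 -> positive (opposite of gear 0)
  gear 2: meshes with gear 1 -> depth 2 -> negative (opposite of gear 1)
  gear 3: meshes with gear 2 -> depth 3 -> positive (opposite of gear 2)
  gear 4: meshes with gear 3 -> depth 4 -> negative (opposite of gear 3)
  gear 5: meshes with gear 4 -> depth 5 -> positive (opposite of gear 4)
Queried indices 0, 1, 2, 3, 4, 5 -> negative, positive, negative, positive, negative, positive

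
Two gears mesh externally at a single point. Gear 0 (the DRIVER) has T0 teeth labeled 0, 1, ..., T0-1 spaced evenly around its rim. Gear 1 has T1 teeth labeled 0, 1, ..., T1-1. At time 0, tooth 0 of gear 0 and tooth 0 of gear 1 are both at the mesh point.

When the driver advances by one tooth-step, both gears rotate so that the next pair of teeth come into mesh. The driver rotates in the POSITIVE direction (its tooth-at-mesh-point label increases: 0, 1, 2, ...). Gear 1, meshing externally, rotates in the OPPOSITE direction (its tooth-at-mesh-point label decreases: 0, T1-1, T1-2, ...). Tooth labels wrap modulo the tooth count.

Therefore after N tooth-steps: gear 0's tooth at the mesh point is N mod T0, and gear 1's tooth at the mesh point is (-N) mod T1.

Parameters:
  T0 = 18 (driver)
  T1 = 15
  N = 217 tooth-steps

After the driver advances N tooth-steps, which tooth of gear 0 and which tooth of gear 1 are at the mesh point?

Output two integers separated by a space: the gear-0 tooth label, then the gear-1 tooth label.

Gear 0 (driver, T0=18): tooth at mesh = N mod T0
  217 = 12 * 18 + 1, so 217 mod 18 = 1
  gear 0 tooth = 1
Gear 1 (driven, T1=15): tooth at mesh = (-N) mod T1
  217 = 14 * 15 + 7, so 217 mod 15 = 7
  (-217) mod 15 = (-7) mod 15 = 15 - 7 = 8
Mesh after 217 steps: gear-0 tooth 1 meets gear-1 tooth 8

Answer: 1 8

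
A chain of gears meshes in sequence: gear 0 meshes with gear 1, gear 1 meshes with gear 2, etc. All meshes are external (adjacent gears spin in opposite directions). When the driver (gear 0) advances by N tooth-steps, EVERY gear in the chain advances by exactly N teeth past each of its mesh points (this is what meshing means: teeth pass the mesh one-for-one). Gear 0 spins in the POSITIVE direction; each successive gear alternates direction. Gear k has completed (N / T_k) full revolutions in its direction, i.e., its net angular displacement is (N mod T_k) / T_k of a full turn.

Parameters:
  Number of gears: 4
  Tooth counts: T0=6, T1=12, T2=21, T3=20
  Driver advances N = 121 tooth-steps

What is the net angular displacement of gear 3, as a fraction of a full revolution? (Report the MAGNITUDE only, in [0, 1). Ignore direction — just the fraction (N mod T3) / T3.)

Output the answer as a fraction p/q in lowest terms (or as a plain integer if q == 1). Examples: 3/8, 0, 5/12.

Chain of 4 gears, tooth counts: [6, 12, 21, 20]
  gear 0: T0=6, direction=positive, advance = 121 mod 6 = 1 teeth = 1/6 turn
  gear 1: T1=12, direction=negative, advance = 121 mod 12 = 1 teeth = 1/12 turn
  gear 2: T2=21, direction=positive, advance = 121 mod 21 = 16 teeth = 16/21 turn
  gear 3: T3=20, direction=negative, advance = 121 mod 20 = 1 teeth = 1/20 turn
Gear 3: 121 mod 20 = 1
Fraction = 1 / 20 = 1/20 (gcd(1,20)=1) = 1/20

Answer: 1/20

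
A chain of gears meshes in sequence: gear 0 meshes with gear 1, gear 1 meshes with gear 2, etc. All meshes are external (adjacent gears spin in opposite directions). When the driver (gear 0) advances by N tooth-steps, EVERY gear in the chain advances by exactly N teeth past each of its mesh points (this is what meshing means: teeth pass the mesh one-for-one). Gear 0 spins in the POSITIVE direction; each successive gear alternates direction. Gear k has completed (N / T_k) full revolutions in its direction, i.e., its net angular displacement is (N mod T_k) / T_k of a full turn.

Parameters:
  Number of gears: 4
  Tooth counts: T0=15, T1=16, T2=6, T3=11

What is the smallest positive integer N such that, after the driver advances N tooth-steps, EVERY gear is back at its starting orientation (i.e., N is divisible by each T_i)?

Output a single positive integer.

Answer: 2640

Derivation:
Gear k returns to start when N is a multiple of T_k.
All gears at start simultaneously when N is a common multiple of [15, 16, 6, 11]; the smallest such N is lcm(15, 16, 6, 11).
Start: lcm = T0 = 15
Fold in T1=16: gcd(15, 16) = 1; lcm(15, 16) = 15 * 16 / 1 = 240 / 1 = 240
Fold in T2=6: gcd(240, 6) = 6; lcm(240, 6) = 240 * 6 / 6 = 1440 / 6 = 240
Fold in T3=11: gcd(240, 11) = 1; lcm(240, 11) = 240 * 11 / 1 = 2640 / 1 = 2640
Full cycle length = 2640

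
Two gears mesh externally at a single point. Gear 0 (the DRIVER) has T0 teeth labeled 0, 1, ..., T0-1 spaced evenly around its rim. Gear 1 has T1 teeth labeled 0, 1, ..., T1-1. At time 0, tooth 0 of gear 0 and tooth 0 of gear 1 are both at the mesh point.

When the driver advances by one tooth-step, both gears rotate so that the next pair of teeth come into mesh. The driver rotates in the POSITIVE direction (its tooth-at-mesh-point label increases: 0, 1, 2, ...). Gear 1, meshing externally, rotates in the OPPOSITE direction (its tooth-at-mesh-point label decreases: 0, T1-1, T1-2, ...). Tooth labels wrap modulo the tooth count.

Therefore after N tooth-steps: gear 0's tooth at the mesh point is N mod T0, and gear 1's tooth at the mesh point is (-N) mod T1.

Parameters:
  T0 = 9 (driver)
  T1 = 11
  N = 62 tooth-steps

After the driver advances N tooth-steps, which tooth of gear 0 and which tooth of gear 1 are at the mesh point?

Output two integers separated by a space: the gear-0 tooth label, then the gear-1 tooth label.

Gear 0 (driver, T0=9): tooth at mesh = N mod T0
  62 = 6 * 9 + 8, so 62 mod 9 = 8
  gear 0 tooth = 8
Gear 1 (driven, T1=11): tooth at mesh = (-N) mod T1
  62 = 5 * 11 + 7, so 62 mod 11 = 7
  (-62) mod 11 = (-7) mod 11 = 11 - 7 = 4
Mesh after 62 steps: gear-0 tooth 8 meets gear-1 tooth 4

Answer: 8 4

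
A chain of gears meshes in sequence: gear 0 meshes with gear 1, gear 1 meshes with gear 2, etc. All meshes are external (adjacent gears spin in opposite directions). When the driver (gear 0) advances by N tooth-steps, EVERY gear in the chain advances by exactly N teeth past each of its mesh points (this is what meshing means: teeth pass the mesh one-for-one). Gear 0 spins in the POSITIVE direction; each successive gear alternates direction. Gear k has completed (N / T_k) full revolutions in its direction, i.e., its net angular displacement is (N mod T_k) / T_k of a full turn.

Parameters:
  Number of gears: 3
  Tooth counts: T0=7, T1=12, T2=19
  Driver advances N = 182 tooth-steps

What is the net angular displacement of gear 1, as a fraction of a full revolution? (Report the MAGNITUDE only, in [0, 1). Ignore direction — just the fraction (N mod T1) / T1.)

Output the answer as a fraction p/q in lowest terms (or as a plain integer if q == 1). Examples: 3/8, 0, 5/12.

Answer: 1/6

Derivation:
Chain of 3 gears, tooth counts: [7, 12, 19]
  gear 0: T0=7, direction=positive, advance = 182 mod 7 = 0 teeth = 0/7 turn
  gear 1: T1=12, direction=negative, advance = 182 mod 12 = 2 teeth = 2/12 turn
  gear 2: T2=19, direction=positive, advance = 182 mod 19 = 11 teeth = 11/19 turn
Gear 1: 182 mod 12 = 2
Fraction = 2 / 12 = 1/6 (gcd(2,12)=2) = 1/6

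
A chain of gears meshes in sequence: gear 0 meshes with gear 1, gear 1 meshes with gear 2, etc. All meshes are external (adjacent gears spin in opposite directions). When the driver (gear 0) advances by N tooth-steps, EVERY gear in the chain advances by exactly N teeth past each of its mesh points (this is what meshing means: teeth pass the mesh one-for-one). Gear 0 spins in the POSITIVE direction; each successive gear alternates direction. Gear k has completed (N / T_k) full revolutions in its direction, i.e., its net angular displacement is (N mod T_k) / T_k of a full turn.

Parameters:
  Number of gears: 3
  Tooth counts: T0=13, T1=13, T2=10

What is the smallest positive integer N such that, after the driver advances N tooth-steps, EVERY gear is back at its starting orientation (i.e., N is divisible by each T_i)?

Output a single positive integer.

Answer: 130

Derivation:
Gear k returns to start when N is a multiple of T_k.
All gears at start simultaneously when N is a common multiple of [13, 13, 10]; the smallest such N is lcm(13, 13, 10).
Start: lcm = T0 = 13
Fold in T1=13: gcd(13, 13) = 13; lcm(13, 13) = 13 * 13 / 13 = 169 / 13 = 13
Fold in T2=10: gcd(13, 10) = 1; lcm(13, 10) = 13 * 10 / 1 = 130 / 1 = 130
Full cycle length = 130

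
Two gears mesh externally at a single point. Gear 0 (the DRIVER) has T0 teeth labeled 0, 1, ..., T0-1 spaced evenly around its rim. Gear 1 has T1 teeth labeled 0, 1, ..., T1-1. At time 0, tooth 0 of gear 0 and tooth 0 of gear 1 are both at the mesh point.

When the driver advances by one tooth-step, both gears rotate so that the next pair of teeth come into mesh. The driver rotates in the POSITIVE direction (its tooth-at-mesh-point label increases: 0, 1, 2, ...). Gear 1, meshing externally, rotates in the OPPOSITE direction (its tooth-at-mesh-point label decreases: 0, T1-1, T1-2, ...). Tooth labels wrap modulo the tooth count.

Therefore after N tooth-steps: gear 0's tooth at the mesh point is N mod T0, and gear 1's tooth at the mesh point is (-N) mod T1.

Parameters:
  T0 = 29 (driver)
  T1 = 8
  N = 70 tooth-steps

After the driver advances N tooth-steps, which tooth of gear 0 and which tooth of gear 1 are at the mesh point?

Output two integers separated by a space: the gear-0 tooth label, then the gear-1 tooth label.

Gear 0 (driver, T0=29): tooth at mesh = N mod T0
  70 = 2 * 29 + 12, so 70 mod 29 = 12
  gear 0 tooth = 12
Gear 1 (driven, T1=8): tooth at mesh = (-N) mod T1
  70 = 8 * 8 + 6, so 70 mod 8 = 6
  (-70) mod 8 = (-6) mod 8 = 8 - 6 = 2
Mesh after 70 steps: gear-0 tooth 12 meets gear-1 tooth 2

Answer: 12 2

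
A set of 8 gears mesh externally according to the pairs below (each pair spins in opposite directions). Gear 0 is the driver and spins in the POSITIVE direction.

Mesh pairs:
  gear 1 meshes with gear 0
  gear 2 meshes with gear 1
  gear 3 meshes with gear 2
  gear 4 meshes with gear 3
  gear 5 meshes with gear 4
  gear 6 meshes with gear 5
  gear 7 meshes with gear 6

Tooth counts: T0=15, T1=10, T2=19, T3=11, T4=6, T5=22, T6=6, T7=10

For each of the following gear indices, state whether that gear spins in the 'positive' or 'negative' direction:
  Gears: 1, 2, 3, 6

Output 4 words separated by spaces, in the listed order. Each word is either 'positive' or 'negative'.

Answer: negative positive negative positive

Derivation:
Gear 0 (driver): positive (depth 0)
  gear 1: meshes with gear 0 -> depth 1 -> negative (opposite of gear 0)
  gear 2: meshes with gear 1 -> depth 2 -> positive (opposite of gear 1)
  gear 3: meshes with gear 2 -> depth 3 -> negative (opposite of gear 2)
  gear 4: meshes with gear 3 -> depth 4 -> positive (opposite of gear 3)
  gear 5: meshes with gear 4 -> depth 5 -> negative (opposite of gear 4)
  gear 6: meshes with gear 5 -> depth 6 -> positive (opposite of gear 5)
  gear 7: meshes with gear 6 -> depth 7 -> negative (opposite of gear 6)
Queried indices 1, 2, 3, 6 -> negative, positive, negative, positive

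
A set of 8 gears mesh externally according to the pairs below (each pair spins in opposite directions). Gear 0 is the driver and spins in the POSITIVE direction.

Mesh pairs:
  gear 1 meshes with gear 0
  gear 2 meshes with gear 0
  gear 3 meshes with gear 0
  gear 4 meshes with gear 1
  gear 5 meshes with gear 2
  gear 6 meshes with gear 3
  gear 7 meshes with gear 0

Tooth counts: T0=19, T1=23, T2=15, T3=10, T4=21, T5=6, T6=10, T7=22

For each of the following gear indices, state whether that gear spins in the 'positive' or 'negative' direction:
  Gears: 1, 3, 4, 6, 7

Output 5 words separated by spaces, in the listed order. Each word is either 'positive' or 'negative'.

Gear 0 (driver): positive (depth 0)
  gear 1: meshes with gear 0 -> depth 1 -> negative (opposite of gear 0)
  gear 2: meshes with gear 0 -> depth 1 -> negative (opposite of gear 0)
  gear 3: meshes with gear 0 -> depth 1 -> negative (opposite of gear 0)
  gear 4: meshes with gear 1 -> depth 2 -> positive (opposite of gear 1)
  gear 5: meshes with gear 2 -> depth 2 -> positive (opposite of gear 2)
  gear 6: meshes with gear 3 -> depth 2 -> positive (opposite of gear 3)
  gear 7: meshes with gear 0 -> depth 1 -> negative (opposite of gear 0)
Queried indices 1, 3, 4, 6, 7 -> negative, negative, positive, positive, negative

Answer: negative negative positive positive negative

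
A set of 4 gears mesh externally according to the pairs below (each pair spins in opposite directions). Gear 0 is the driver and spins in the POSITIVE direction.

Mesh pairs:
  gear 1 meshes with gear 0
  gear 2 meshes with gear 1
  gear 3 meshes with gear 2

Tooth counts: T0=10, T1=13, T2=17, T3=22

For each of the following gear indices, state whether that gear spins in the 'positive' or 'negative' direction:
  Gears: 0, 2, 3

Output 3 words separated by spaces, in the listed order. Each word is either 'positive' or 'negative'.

Answer: positive positive negative

Derivation:
Gear 0 (driver): positive (depth 0)
  gear 1: meshes with gear 0 -> depth 1 -> negative (opposite of gear 0)
  gear 2: meshes with gear 1 -> depth 2 -> positive (opposite of gear 1)
  gear 3: meshes with gear 2 -> depth 3 -> negative (opposite of gear 2)
Queried indices 0, 2, 3 -> positive, positive, negative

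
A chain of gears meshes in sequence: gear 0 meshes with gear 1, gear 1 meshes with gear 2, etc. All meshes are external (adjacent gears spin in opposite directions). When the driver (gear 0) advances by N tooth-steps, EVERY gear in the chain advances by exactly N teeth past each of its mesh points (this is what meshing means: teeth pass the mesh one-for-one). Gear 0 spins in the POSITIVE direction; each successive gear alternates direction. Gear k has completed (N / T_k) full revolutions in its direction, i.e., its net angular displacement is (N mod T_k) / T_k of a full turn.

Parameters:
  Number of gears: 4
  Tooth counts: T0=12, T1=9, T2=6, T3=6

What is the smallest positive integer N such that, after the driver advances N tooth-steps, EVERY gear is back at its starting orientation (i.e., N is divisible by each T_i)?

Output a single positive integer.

Gear k returns to start when N is a multiple of T_k.
All gears at start simultaneously when N is a common multiple of [12, 9, 6, 6]; the smallest such N is lcm(12, 9, 6, 6).
Start: lcm = T0 = 12
Fold in T1=9: gcd(12, 9) = 3; lcm(12, 9) = 12 * 9 / 3 = 108 / 3 = 36
Fold in T2=6: gcd(36, 6) = 6; lcm(36, 6) = 36 * 6 / 6 = 216 / 6 = 36
Fold in T3=6: gcd(36, 6) = 6; lcm(36, 6) = 36 * 6 / 6 = 216 / 6 = 36
Full cycle length = 36

Answer: 36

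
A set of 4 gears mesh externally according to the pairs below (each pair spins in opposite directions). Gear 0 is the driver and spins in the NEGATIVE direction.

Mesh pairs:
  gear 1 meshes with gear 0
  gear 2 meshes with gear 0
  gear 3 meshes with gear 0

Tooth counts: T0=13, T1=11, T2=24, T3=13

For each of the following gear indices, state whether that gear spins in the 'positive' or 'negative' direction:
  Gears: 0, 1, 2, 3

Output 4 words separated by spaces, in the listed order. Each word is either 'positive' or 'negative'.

Gear 0 (driver): negative (depth 0)
  gear 1: meshes with gear 0 -> depth 1 -> positive (opposite of gear 0)
  gear 2: meshes with gear 0 -> depth 1 -> positive (opposite of gear 0)
  gear 3: meshes with gear 0 -> depth 1 -> positive (opposite of gear 0)
Queried indices 0, 1, 2, 3 -> negative, positive, positive, positive

Answer: negative positive positive positive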